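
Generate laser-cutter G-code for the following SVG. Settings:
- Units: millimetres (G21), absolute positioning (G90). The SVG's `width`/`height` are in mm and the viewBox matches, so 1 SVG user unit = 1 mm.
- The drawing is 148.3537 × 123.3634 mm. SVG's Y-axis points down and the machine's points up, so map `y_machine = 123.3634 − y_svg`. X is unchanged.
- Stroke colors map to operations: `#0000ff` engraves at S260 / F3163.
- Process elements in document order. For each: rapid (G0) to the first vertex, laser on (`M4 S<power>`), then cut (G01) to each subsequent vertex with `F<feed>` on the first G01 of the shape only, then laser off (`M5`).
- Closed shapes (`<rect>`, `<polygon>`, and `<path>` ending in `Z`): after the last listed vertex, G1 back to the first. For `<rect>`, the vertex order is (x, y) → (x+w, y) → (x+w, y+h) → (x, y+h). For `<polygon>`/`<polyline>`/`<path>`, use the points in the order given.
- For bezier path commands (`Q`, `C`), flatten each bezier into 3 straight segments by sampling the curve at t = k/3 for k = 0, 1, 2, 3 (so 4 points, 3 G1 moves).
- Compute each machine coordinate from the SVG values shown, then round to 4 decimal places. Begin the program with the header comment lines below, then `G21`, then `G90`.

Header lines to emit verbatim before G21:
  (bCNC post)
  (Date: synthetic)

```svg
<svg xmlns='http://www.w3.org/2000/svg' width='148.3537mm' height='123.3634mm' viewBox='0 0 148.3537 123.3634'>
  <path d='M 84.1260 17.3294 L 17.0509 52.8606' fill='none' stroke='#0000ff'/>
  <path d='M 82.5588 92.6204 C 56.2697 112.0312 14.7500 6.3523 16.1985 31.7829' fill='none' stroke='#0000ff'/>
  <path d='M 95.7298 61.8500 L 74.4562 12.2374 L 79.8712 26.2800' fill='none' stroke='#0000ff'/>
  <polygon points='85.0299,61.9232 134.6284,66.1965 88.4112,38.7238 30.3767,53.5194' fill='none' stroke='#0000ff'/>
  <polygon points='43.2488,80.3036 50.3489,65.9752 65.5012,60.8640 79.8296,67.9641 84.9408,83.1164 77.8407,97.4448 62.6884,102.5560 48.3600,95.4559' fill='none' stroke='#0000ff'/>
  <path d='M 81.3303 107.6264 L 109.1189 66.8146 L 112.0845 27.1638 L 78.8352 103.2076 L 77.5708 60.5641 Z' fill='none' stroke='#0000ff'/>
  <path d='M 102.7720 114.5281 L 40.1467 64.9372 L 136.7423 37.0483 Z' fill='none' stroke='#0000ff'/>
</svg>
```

(bCNC post)
(Date: synthetic)
G21
G90
G0 X84.1260 Y106.0340
M4 S260
G01 X17.0509 Y70.5028 F3163
M5
G0 X82.5588 Y30.7430
M4 S260
G01 X53.3483 Y43.5399 F3163
G01 X26.9172 Y82.7968
G01 X16.1985 Y91.5805
M5
G0 X95.7298 Y61.5134
M4 S260
G01 X74.4562 Y111.1260 F3163
G01 X79.8712 Y97.0834
M5
G0 X85.0299 Y61.4402
M4 S260
G01 X134.6284 Y57.1669 F3163
G01 X88.4112 Y84.6396
G01 X30.3767 Y69.8440
G01 X85.0299 Y61.4402
M5
G0 X43.2488 Y43.0598
M4 S260
G01 X50.3489 Y57.3882 F3163
G01 X65.5012 Y62.4994
G01 X79.8296 Y55.3993
G01 X84.9408 Y40.2470
G01 X77.8407 Y25.9186
G01 X62.6884 Y20.8074
G01 X48.3600 Y27.9075
G01 X43.2488 Y43.0598
M5
G0 X81.3303 Y15.7370
M4 S260
G01 X109.1189 Y56.5488 F3163
G01 X112.0845 Y96.1996
G01 X78.8352 Y20.1558
G01 X77.5708 Y62.7993
G01 X81.3303 Y15.7370
M5
G0 X102.7720 Y8.8353
M4 S260
G01 X40.1467 Y58.4262 F3163
G01 X136.7423 Y86.3151
G01 X102.7720 Y8.8353
M5

1 u = 1 mm; y_m = 123.3634 − y.

[1] `<path>` line segment, #0000ff→engrave S260 F3163: (84.1260,106.0340) → (17.0509,70.5028)

[2] `<path>` cubic bezier, #0000ff→engrave S260 F3163: (82.5588,30.7430) → (53.3483,43.5399) → (26.9172,82.7968) → (16.1985,91.5805)

[3] `<path>` open polyline, #0000ff→engrave S260 F3163: (95.7298,61.5134) → (74.4562,111.1260) → (79.8712,97.0834)

[4] `<polygon>` closed polygon, #0000ff→engrave S260 F3163: (85.0299,61.4402) → (134.6284,57.1669) → (88.4112,84.6396) → (30.3767,69.8440) → (85.0299,61.4402) (closed)

[5] `<polygon>` regular polygon, #0000ff→engrave S260 F3163: (43.2488,43.0598) → (50.3489,57.3882) → (65.5012,62.4994) → (79.8296,55.3993) → (84.9408,40.2470) → (77.8407,25.9186) → (62.6884,20.8074) → (48.3600,27.9075) → (43.2488,43.0598) (closed)

[6] `<path>` closed polygon, #0000ff→engrave S260 F3163: (81.3303,15.7370) → (109.1189,56.5488) → (112.0845,96.1996) → (78.8352,20.1558) → (77.5708,62.7993) → (81.3303,15.7370) (closed)

[7] `<path>` closed polygon, #0000ff→engrave S260 F3163: (102.7720,8.8353) → (40.1467,58.4262) → (136.7423,86.3151) → (102.7720,8.8353) (closed)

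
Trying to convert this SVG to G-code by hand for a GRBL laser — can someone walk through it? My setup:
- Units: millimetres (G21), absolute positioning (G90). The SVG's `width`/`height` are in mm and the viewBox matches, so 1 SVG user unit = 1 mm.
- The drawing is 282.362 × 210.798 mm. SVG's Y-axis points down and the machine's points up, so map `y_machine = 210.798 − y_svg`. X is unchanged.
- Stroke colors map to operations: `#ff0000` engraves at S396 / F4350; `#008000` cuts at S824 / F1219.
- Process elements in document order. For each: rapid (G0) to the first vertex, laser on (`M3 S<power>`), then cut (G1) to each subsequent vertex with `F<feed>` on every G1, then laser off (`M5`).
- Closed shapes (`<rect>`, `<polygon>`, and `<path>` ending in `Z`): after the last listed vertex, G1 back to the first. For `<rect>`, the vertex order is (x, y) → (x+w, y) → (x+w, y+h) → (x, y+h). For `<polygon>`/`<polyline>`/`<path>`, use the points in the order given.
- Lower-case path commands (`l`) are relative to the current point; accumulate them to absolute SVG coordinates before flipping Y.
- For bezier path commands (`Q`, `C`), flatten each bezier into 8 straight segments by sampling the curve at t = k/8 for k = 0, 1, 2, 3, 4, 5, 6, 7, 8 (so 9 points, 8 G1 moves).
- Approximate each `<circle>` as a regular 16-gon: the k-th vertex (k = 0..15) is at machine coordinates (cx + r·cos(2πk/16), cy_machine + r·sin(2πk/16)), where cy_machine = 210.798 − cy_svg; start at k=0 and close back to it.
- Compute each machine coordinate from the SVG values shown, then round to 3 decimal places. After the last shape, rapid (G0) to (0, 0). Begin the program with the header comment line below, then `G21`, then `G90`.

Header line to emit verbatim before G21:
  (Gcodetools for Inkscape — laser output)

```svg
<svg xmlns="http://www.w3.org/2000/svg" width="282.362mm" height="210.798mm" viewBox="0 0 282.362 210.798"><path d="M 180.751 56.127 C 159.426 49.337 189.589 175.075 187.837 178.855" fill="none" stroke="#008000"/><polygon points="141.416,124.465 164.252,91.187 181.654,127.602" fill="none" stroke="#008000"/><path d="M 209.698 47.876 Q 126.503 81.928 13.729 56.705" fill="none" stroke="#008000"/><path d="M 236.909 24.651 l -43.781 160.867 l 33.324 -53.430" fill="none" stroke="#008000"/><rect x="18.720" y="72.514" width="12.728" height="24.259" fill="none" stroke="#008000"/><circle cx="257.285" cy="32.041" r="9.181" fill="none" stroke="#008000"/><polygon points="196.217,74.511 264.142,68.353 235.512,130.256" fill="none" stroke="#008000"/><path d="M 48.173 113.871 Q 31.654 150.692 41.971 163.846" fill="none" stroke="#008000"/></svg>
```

(Gcodetools for Inkscape — laser output)
G21
G90
G0 X180.751 Y154.671
M3 S824
G1 X175.005 Y151.502 F1219
G1 X173.108 Y138.891 F1219
G1 X174.084 Y119.820 F1219
G1 X176.954 Y97.271 F1219
G1 X180.742 Y74.226 F1219
G1 X184.470 Y53.669 F1219
G1 X187.161 Y38.580 F1219
G1 X187.837 Y31.943 F1219
M5
G0 X141.416 Y86.333
M3 S824
G1 X164.252 Y119.611 F1219
G1 X181.654 Y83.196 F1219
G1 X141.416 Y86.333 F1219
M5
G0 X209.698 Y162.922
M3 S824
G1 X188.437 Y155.335 F1219
G1 X166.252 Y149.601 F1219
G1 X143.142 Y145.719 F1219
G1 X119.108 Y143.689 F1219
G1 X94.150 Y143.511 F1219
G1 X68.267 Y145.186 F1219
G1 X41.460 Y148.713 F1219
G1 X13.729 Y154.093 F1219
M5
G0 X236.909 Y186.147
M3 S824
G1 X193.128 Y25.280 F1219
G1 X226.452 Y78.710 F1219
M5
G0 X18.720 Y138.284
M3 S824
G1 X31.448 Y138.284 F1219
G1 X31.448 Y114.025 F1219
G1 X18.720 Y114.025 F1219
G1 X18.720 Y138.284 F1219
M5
G0 X266.466 Y178.757
M3 S824
G1 X265.767 Y182.270 F1219
G1 X263.777 Y185.249 F1219
G1 X260.798 Y187.239 F1219
G1 X257.285 Y187.938 F1219
G1 X253.772 Y187.239 F1219
G1 X250.793 Y185.249 F1219
G1 X248.803 Y182.270 F1219
G1 X248.104 Y178.757 F1219
G1 X248.803 Y175.244 F1219
G1 X250.793 Y172.265 F1219
G1 X253.772 Y170.275 F1219
G1 X257.285 Y169.576 F1219
G1 X260.798 Y170.275 F1219
G1 X263.777 Y172.265 F1219
G1 X265.767 Y175.244 F1219
G1 X266.466 Y178.757 F1219
M5
G0 X196.217 Y136.287
M3 S824
G1 X264.142 Y142.445 F1219
G1 X235.512 Y80.542 F1219
G1 X196.217 Y136.287 F1219
M5
G0 X48.173 Y96.927
M3 S824
G1 X44.463 Y88.092 F1219
G1 X41.591 Y79.996 F1219
G1 X39.558 Y72.639 F1219
G1 X38.363 Y66.023 F1219
G1 X38.007 Y60.146 F1219
G1 X38.490 Y55.008 F1219
G1 X39.811 Y50.610 F1219
G1 X41.971 Y46.952 F1219
M5
G0 X0.000 Y0.000

1 u = 1 mm; y_m = 210.798 − y.

[1] `<path>` cubic bezier, #008000→cut S824 F1219: (180.751,154.671) → (175.005,151.502) → (173.108,138.891) → (174.084,119.820) → (176.954,97.271) → (180.742,74.226) → (184.470,53.669) → (187.161,38.580) → (187.837,31.943)

[2] `<polygon>` regular polygon, #008000→cut S824 F1219: (141.416,86.333) → (164.252,119.611) → (181.654,83.196) → (141.416,86.333) (closed)

[3] `<path>` quadratic bezier, #008000→cut S824 F1219: (209.698,162.922) → (188.437,155.335) → (166.252,149.601) → (143.142,145.719) → (119.108,143.689) → (94.150,143.511) → (68.267,145.186) → (41.460,148.713) → (13.729,154.093)

[4] `<path>` open polyline, #008000→cut S824 F1219: (236.909,186.147) → (193.128,25.280) → (226.452,78.710)

[5] `<rect>` rectangle, #008000→cut S824 F1219: (18.720,138.284) → (31.448,138.284) → (31.448,114.025) → (18.720,114.025) → (18.720,138.284) (closed)

[6] `<circle>` circle, #008000→cut S824 F1219: (266.466,178.757) → (265.767,182.270) → (263.777,185.249) → (260.798,187.239) → (257.285,187.938) → (253.772,187.239) → (250.793,185.249) → (248.803,182.270) → (248.104,178.757) → (248.803,175.244) → (250.793,172.265) → (253.772,170.275) → (257.285,169.576) → (260.798,170.275) → (263.777,172.265) → (265.767,175.244) → (266.466,178.757) (closed)

[7] `<polygon>` regular polygon, #008000→cut S824 F1219: (196.217,136.287) → (264.142,142.445) → (235.512,80.542) → (196.217,136.287) (closed)

[8] `<path>` quadratic bezier, #008000→cut S824 F1219: (48.173,96.927) → (44.463,88.092) → (41.591,79.996) → (39.558,72.639) → (38.363,66.023) → (38.007,60.146) → (38.490,55.008) → (39.811,50.610) → (41.971,46.952)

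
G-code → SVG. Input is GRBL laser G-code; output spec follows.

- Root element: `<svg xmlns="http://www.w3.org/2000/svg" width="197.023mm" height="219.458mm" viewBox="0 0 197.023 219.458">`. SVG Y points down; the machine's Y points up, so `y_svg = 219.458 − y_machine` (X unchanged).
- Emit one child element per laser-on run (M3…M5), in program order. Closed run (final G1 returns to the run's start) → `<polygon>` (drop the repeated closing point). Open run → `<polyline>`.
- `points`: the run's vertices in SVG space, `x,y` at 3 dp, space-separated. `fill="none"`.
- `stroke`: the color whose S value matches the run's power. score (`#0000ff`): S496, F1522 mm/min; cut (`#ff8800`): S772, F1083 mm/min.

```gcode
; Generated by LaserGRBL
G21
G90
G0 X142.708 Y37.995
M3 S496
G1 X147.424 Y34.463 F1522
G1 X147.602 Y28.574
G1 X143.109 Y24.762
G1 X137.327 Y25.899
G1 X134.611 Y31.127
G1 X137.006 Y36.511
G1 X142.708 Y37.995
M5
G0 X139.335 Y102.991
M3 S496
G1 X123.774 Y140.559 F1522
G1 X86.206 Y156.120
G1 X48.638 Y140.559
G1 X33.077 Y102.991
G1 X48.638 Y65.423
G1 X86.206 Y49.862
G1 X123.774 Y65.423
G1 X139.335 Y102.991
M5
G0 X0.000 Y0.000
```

y_svg = 219.458 − y_m. Every run uses S496, so all elements get stroke `#0000ff` (score).

[1] closed run; points: 142.708,181.463 147.424,184.995 147.602,190.884 143.109,194.696 137.327,193.559 134.611,188.331 137.006,182.947

[2] closed run; points: 139.335,116.467 123.774,78.899 86.206,63.338 48.638,78.899 33.077,116.467 48.638,154.035 86.206,169.596 123.774,154.035

<svg xmlns="http://www.w3.org/2000/svg" width="197.023mm" height="219.458mm" viewBox="0 0 197.023 219.458">
  <polygon points="142.708,181.463 147.424,184.995 147.602,190.884 143.109,194.696 137.327,193.559 134.611,188.331 137.006,182.947" fill="none" stroke="#0000ff"/>
  <polygon points="139.335,116.467 123.774,78.899 86.206,63.338 48.638,78.899 33.077,116.467 48.638,154.035 86.206,169.596 123.774,154.035" fill="none" stroke="#0000ff"/>
</svg>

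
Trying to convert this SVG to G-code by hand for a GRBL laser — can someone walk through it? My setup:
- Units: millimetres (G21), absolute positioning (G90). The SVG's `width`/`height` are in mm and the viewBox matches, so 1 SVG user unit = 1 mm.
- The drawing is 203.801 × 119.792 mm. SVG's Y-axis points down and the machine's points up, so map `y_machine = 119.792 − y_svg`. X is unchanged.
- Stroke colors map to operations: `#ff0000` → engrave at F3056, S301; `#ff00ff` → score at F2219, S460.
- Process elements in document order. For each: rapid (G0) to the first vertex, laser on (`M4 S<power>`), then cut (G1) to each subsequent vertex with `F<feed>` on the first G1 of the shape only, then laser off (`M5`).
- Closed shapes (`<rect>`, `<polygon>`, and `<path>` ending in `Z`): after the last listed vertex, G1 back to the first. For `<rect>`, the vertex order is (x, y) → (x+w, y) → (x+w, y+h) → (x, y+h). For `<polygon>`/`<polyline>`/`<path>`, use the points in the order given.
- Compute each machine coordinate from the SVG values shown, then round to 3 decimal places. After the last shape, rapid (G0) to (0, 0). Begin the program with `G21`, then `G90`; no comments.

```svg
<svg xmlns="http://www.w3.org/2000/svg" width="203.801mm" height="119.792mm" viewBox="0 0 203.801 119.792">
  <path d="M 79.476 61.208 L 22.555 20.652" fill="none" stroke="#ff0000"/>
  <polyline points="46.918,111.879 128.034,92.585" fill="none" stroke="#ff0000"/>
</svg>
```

viewBox `0 0 203.801 119.792` with mm width/height → 1 unit = 1 mm. Flip: y_m = 119.792 − y_svg.

**Shape 1** — `<path>` line segment, stroke `#ff0000` → engrave (S301, F3056). Machine vertices: (79.476,58.584) → (22.555,99.140). Open path.

**Shape 2** — `<polyline>` line segment, stroke `#ff0000` → engrave (S301, F3056). Machine vertices: (46.918,7.913) → (128.034,27.207). Open path.

G21
G90
G0 X79.476 Y58.584
M4 S301
G1 X22.555 Y99.140 F3056
M5
G0 X46.918 Y7.913
M4 S301
G1 X128.034 Y27.207 F3056
M5
G0 X0.000 Y0.000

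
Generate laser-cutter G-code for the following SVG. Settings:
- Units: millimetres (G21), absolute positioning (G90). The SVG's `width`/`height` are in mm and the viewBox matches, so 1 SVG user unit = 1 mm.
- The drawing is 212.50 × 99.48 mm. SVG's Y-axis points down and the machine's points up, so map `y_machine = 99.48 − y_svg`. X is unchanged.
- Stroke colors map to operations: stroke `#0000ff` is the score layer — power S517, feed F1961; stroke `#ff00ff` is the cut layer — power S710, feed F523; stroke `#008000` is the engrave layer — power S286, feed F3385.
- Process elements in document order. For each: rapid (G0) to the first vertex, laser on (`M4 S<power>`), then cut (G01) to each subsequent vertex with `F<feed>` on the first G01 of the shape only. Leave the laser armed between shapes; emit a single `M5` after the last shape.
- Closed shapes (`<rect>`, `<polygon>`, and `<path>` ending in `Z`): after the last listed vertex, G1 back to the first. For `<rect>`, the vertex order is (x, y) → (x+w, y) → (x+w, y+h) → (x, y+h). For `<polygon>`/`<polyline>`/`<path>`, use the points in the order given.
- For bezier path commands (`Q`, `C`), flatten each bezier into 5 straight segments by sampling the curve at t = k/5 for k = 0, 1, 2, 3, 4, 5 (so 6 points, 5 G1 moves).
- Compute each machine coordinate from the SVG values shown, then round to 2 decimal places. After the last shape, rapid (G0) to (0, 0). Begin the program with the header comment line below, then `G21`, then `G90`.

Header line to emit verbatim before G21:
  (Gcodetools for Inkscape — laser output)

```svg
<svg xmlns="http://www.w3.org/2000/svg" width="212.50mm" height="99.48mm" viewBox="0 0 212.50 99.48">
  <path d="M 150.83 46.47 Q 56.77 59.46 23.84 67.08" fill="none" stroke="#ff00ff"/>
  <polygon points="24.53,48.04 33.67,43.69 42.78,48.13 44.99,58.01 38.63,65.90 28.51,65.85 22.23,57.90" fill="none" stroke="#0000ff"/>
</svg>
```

(Gcodetools for Inkscape — laser output)
G21
G90
G0 X150.83 Y53.01
M4 S710
G01 X115.65 Y48.03 F523
G01 X85.36 Y43.48
G01 X59.96 Y39.36
G01 X39.46 Y35.66
G01 X23.84 Y32.40
G0 X24.53 Y51.44
M4 S517
G01 X33.67 Y55.79 F1961
G01 X42.78 Y51.35
G01 X44.99 Y41.47
G01 X38.63 Y33.58
G01 X28.51 Y33.63
G01 X22.23 Y41.58
G01 X24.53 Y51.44
M5
G0 X0.00 Y0.00

Since the viewBox matches the mm dimensions, user units are millimetres directly. The only transform is the Y-flip y_m = 99.48 − y_svg.

Shape 1 is a quadratic bezier drawn with `<path>`. Its stroke #ff00ff means cut at S710, F523. After flipping Y the toolpath is (150.83,53.01) → (115.65,48.03) → (85.36,43.48) → (59.96,39.36) → (39.46,35.66) → (23.84,32.40).

Shape 2 is a regular polygon drawn with `<polygon>`. Its stroke #0000ff means score at S517, F1961. After flipping Y the toolpath is (24.53,51.44) → (33.67,55.79) → (42.78,51.35) → (44.99,41.47) → (38.63,33.58) → (28.51,33.63) → (22.23,41.58) → (24.53,51.44), returning to the start.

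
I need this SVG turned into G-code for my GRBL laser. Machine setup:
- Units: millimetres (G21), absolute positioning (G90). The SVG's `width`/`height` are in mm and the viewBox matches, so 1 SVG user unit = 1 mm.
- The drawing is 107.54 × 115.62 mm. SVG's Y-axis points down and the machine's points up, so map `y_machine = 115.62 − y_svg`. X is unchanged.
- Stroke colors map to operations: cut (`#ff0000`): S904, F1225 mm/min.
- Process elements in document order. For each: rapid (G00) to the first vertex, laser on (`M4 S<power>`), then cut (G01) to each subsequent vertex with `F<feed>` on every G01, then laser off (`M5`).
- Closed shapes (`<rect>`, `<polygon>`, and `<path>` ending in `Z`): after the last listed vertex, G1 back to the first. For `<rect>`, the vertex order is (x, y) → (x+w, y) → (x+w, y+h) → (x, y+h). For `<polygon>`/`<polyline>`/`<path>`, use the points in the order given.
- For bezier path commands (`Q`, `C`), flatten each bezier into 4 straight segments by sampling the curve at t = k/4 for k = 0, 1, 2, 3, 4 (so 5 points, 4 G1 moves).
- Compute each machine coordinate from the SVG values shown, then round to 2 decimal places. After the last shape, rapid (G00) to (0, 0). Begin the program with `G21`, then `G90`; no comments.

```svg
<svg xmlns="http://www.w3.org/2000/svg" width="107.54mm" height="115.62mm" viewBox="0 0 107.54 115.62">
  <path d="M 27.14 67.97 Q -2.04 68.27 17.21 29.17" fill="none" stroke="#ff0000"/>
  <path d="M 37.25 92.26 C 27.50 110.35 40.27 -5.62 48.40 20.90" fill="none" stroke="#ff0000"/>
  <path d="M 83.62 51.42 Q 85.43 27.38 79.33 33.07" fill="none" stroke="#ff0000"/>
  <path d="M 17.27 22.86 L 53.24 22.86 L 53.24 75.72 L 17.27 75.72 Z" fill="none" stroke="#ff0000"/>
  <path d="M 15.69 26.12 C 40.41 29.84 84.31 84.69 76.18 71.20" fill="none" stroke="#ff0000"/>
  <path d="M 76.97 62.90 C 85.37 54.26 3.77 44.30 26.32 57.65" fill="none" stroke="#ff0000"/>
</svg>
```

Since the viewBox matches the mm dimensions, user units are millimetres directly. The only transform is the Y-flip y_m = 115.62 − y_svg.

Shape 1 is a quadratic bezier drawn with `<path>`. Its stroke #ff0000 means cut at S904, F1225. After flipping Y the toolpath is (27.14,47.65) → (15.58,49.96) → (10.07,57.20) → (10.61,69.36) → (17.21,86.45).

Shape 2 is a cubic bezier drawn with `<path>`. Its stroke #ff0000 means cut at S904, F1225. After flipping Y the toolpath is (37.25,23.36) → (33.74,30.61) → (36.12,62.20) → (41.86,92.21) → (48.40,94.72).

Shape 3 is a quadratic bezier drawn with `<path>`. Its stroke #ff0000 means cut at S904, F1225. After flipping Y the toolpath is (83.62,64.20) → (84.03,74.36) → (83.45,80.81) → (81.89,83.54) → (79.33,82.55).

Shape 4 is a rectangle drawn with `<path>`. Its stroke #ff0000 means cut at S904, F1225. After flipping Y the toolpath is (17.27,92.76) → (53.24,92.76) → (53.24,39.90) → (17.27,39.90) → (17.27,92.76), returning to the start.

Shape 5 is a cubic bezier drawn with `<path>`. Its stroke #ff0000 means cut at S904, F1225. After flipping Y the toolpath is (15.69,89.50) → (36.71,78.99) → (58.25,60.51) → (73.63,45.25) → (76.18,44.42).

Shape 6 is a cubic bezier drawn with `<path>`. Its stroke #ff0000 means cut at S904, F1225. After flipping Y the toolpath is (76.97,52.72) → (69.43,59.06) → (46.34,63.59) → (25.90,64.00) → (26.32,57.97).

G21
G90
G00 X27.14 Y47.65
M4 S904
G01 X15.58 Y49.96 F1225
G01 X10.07 Y57.20 F1225
G01 X10.61 Y69.36 F1225
G01 X17.21 Y86.45 F1225
M5
G00 X37.25 Y23.36
M4 S904
G01 X33.74 Y30.61 F1225
G01 X36.12 Y62.20 F1225
G01 X41.86 Y92.21 F1225
G01 X48.40 Y94.72 F1225
M5
G00 X83.62 Y64.20
M4 S904
G01 X84.03 Y74.36 F1225
G01 X83.45 Y80.81 F1225
G01 X81.89 Y83.54 F1225
G01 X79.33 Y82.55 F1225
M5
G00 X17.27 Y92.76
M4 S904
G01 X53.24 Y92.76 F1225
G01 X53.24 Y39.90 F1225
G01 X17.27 Y39.90 F1225
G01 X17.27 Y92.76 F1225
M5
G00 X15.69 Y89.50
M4 S904
G01 X36.71 Y78.99 F1225
G01 X58.25 Y60.51 F1225
G01 X73.63 Y45.25 F1225
G01 X76.18 Y44.42 F1225
M5
G00 X76.97 Y52.72
M4 S904
G01 X69.43 Y59.06 F1225
G01 X46.34 Y63.59 F1225
G01 X25.90 Y64.00 F1225
G01 X26.32 Y57.97 F1225
M5
G00 X0.00 Y0.00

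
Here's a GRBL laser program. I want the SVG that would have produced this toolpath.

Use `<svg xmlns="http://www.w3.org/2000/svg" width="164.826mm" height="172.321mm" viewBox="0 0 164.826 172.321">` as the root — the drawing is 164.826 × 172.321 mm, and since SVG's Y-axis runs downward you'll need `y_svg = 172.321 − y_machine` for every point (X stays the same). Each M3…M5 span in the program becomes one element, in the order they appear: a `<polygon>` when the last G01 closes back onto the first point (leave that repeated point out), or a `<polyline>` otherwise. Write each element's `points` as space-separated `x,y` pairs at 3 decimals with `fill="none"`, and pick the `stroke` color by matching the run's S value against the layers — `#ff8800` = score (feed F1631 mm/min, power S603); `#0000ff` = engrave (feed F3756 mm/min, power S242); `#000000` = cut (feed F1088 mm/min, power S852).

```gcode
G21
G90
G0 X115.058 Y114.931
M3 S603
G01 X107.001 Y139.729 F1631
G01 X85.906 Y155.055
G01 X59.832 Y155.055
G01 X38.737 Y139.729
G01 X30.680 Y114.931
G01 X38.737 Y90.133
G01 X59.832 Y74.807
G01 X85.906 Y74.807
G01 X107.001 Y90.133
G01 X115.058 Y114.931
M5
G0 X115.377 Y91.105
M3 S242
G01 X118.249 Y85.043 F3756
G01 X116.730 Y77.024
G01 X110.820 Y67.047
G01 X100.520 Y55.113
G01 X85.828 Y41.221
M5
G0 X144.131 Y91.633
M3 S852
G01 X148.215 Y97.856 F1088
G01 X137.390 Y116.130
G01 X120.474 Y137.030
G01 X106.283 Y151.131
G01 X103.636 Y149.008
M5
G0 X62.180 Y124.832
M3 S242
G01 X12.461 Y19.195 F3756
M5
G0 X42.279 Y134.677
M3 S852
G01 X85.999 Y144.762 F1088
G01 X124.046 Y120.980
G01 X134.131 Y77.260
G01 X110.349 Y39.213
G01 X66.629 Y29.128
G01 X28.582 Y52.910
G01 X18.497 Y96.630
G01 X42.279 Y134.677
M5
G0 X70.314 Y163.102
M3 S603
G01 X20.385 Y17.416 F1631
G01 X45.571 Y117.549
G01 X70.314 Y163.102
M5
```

Machine Y-up, SVG Y-down with viewBox height 172.321, so y_svg = 172.321 − y_machine; X carries over.

Run 1: power S603 maps to stroke `#ff8800` (score). The run returns to its start, so emit a `<polygon>` with points (Y-flipped): 115.058,57.390 107.001,32.592 85.906,17.266 59.832,17.266 38.737,32.592 30.680,57.390 38.737,82.188 59.832,97.514 85.906,97.514 107.001,82.188.

Run 2: power S242 maps to stroke `#0000ff` (engrave). The run is open, so emit a `<polyline>` with points (Y-flipped): 115.377,81.216 118.249,87.278 116.730,95.297 110.820,105.274 100.520,117.208 85.828,131.100.

Run 3: power S852 maps to stroke `#000000` (cut). The run is open, so emit a `<polyline>` with points (Y-flipped): 144.131,80.688 148.215,74.465 137.390,56.191 120.474,35.291 106.283,21.190 103.636,23.313.

Run 4: the run's S242 means `#0000ff` (engrave). The run is open, so emit a `<polyline>` with points (Y-flipped): 62.180,47.489 12.461,153.126.

Run 5: the run's S852 means `#000000` (cut). The run returns to its start, so emit a `<polygon>` with points (Y-flipped): 42.279,37.644 85.999,27.559 124.046,51.341 134.131,95.061 110.349,133.108 66.629,143.193 28.582,119.411 18.497,75.691.

Run 6: the run's S603 means `#ff8800` (score). The run returns to its start, so emit a `<polygon>` with points (Y-flipped): 70.314,9.219 20.385,154.905 45.571,54.772.

<svg xmlns="http://www.w3.org/2000/svg" width="164.826mm" height="172.321mm" viewBox="0 0 164.826 172.321">
  <polygon points="115.058,57.390 107.001,32.592 85.906,17.266 59.832,17.266 38.737,32.592 30.680,57.390 38.737,82.188 59.832,97.514 85.906,97.514 107.001,82.188" fill="none" stroke="#ff8800"/>
  <polyline points="115.377,81.216 118.249,87.278 116.730,95.297 110.820,105.274 100.520,117.208 85.828,131.100" fill="none" stroke="#0000ff"/>
  <polyline points="144.131,80.688 148.215,74.465 137.390,56.191 120.474,35.291 106.283,21.190 103.636,23.313" fill="none" stroke="#000000"/>
  <polyline points="62.180,47.489 12.461,153.126" fill="none" stroke="#0000ff"/>
  <polygon points="42.279,37.644 85.999,27.559 124.046,51.341 134.131,95.061 110.349,133.108 66.629,143.193 28.582,119.411 18.497,75.691" fill="none" stroke="#000000"/>
  <polygon points="70.314,9.219 20.385,154.905 45.571,54.772" fill="none" stroke="#ff8800"/>
</svg>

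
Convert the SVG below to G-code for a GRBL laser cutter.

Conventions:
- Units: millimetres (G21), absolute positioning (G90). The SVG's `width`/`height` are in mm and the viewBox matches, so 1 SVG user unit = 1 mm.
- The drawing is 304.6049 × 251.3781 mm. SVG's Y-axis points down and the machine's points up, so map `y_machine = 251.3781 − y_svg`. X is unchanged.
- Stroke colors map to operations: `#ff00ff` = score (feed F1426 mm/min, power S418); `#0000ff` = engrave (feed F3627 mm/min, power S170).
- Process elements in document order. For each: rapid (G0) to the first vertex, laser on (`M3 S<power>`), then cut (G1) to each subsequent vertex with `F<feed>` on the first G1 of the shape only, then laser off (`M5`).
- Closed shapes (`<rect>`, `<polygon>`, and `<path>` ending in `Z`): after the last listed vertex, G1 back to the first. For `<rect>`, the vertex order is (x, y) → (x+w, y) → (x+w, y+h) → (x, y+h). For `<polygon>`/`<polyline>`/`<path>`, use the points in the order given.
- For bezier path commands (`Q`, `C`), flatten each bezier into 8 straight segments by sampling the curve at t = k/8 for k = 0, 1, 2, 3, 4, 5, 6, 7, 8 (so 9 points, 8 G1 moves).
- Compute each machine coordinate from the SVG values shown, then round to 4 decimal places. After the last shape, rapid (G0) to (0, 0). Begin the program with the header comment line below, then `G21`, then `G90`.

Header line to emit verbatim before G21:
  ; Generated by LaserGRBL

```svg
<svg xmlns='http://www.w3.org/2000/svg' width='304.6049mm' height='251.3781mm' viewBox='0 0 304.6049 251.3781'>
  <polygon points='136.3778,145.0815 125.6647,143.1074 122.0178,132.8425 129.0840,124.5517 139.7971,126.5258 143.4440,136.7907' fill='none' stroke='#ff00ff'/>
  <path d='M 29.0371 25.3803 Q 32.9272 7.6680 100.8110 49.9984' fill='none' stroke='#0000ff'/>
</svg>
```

1 u = 1 mm; y_m = 251.3781 − y.

[1] `<polygon>` regular polygon, #ff00ff→score S418 F1426: (136.3778,106.2966) → (125.6647,108.2707) → (122.0178,118.5356) → (129.0840,126.8264) → (139.7971,124.8523) → (143.4440,114.5874) → (136.3778,106.2966) (closed)

[2] `<path>` quadratic bezier, #0000ff→engrave S170 F3627: (29.0371,225.9978) → (31.0095,229.4877) → (34.9818,231.1013) → (40.9538,230.8385) → (48.9256,228.6994) → (58.8973,224.6840) → (70.8687,218.7922) → (84.8400,211.0241) → (100.8110,201.3797)

; Generated by LaserGRBL
G21
G90
G0 X136.3778 Y106.2966
M3 S418
G1 X125.6647 Y108.2707 F1426
G1 X122.0178 Y118.5356
G1 X129.0840 Y126.8264
G1 X139.7971 Y124.8523
G1 X143.4440 Y114.5874
G1 X136.3778 Y106.2966
M5
G0 X29.0371 Y225.9978
M3 S170
G1 X31.0095 Y229.4877 F3627
G1 X34.9818 Y231.1013
G1 X40.9538 Y230.8385
G1 X48.9256 Y228.6994
G1 X58.8973 Y224.6840
G1 X70.8687 Y218.7922
G1 X84.8400 Y211.0241
G1 X100.8110 Y201.3797
M5
G0 X0.0000 Y0.0000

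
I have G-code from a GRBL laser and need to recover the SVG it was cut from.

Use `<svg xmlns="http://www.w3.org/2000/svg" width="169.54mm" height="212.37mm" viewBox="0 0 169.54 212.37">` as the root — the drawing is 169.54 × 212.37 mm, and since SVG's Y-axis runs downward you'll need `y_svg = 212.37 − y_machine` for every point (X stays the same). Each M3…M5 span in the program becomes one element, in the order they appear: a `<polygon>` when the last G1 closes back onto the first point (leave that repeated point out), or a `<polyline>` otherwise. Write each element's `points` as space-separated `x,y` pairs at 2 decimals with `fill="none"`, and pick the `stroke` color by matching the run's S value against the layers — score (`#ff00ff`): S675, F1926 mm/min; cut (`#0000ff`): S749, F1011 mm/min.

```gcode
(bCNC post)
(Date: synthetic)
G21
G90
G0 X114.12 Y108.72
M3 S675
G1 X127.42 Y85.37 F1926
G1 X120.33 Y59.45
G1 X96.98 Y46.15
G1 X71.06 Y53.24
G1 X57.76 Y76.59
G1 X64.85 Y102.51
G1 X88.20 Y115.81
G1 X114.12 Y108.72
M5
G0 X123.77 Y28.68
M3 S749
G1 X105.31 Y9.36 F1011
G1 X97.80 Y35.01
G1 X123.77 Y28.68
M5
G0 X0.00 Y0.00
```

Machine Y-up, SVG Y-down with viewBox height 212.37, so y_svg = 212.37 − y_machine; X carries over.

Run 1: the run's S675 means `#ff00ff` (score). The run returns to its start, so emit a `<polygon>` with points (Y-flipped): 114.12,103.65 127.42,127.00 120.33,152.92 96.98,166.22 71.06,159.13 57.76,135.78 64.85,109.86 88.20,96.56.

Run 2: power S749 maps to stroke `#0000ff` (cut). The run returns to its start, so emit a `<polygon>` with points (Y-flipped): 123.77,183.69 105.31,203.01 97.80,177.36.

<svg xmlns="http://www.w3.org/2000/svg" width="169.54mm" height="212.37mm" viewBox="0 0 169.54 212.37">
  <polygon points="114.12,103.65 127.42,127.00 120.33,152.92 96.98,166.22 71.06,159.13 57.76,135.78 64.85,109.86 88.20,96.56" fill="none" stroke="#ff00ff"/>
  <polygon points="123.77,183.69 105.31,203.01 97.80,177.36" fill="none" stroke="#0000ff"/>
</svg>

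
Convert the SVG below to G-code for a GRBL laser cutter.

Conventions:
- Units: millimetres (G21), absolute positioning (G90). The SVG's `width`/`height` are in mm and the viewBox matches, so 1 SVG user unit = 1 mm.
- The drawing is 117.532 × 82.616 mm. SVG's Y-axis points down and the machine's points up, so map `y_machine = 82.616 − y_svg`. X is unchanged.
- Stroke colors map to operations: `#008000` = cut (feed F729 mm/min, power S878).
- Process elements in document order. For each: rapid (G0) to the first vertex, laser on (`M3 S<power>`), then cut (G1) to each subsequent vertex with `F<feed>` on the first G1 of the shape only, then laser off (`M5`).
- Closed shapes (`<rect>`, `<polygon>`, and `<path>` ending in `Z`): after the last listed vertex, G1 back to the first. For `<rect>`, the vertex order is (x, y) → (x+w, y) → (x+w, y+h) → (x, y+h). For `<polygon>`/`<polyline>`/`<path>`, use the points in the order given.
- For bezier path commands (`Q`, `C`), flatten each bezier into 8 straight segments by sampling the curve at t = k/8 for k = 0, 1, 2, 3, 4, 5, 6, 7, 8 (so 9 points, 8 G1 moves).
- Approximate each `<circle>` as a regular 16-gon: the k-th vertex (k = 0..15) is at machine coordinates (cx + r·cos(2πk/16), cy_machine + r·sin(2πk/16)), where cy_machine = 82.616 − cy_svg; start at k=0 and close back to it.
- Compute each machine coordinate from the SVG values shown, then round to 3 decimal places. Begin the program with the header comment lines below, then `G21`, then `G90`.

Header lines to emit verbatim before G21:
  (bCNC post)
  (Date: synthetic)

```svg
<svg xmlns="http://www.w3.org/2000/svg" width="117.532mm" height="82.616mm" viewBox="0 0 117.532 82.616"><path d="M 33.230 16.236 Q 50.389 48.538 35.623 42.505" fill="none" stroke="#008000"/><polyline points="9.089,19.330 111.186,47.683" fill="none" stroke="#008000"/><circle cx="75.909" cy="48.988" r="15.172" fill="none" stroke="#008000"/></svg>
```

(bCNC post)
(Date: synthetic)
G21
G90
G0 X33.230 Y66.380
M3 S878
G1 X37.021 Y58.903 F729
G1 X39.814 Y52.625
G1 X41.610 Y47.544
G1 X42.408 Y43.662
G1 X42.208 Y40.977
G1 X41.011 Y39.490
G1 X38.816 Y39.202
G1 X35.623 Y40.111
M5
G0 X9.089 Y63.286
M3 S878
G1 X111.186 Y34.933 F729
M5
G0 X91.081 Y33.628
M3 S878
G1 X89.926 Y39.434 F729
G1 X86.637 Y44.356
G1 X81.715 Y47.645
G1 X75.909 Y48.800
G1 X70.103 Y47.645
G1 X65.181 Y44.356
G1 X61.892 Y39.434
G1 X60.737 Y33.628
G1 X61.892 Y27.822
G1 X65.181 Y22.900
G1 X70.103 Y19.611
G1 X75.909 Y18.456
G1 X81.715 Y19.611
G1 X86.637 Y22.900
G1 X89.926 Y27.822
G1 X91.081 Y33.628
M5

viewBox `0 0 117.532 82.616` with mm width/height → 1 unit = 1 mm. Flip: y_m = 82.616 − y_svg.

**Shape 1** — `<path>` quadratic bezier, stroke `#008000` → cut (S878, F729). Control points (SVG): P0=(33.230,16.236), P1=(50.389,48.538), P2=(35.623,42.505); sampled at t=k/8. Machine vertices: (33.230,66.380) → (37.021,58.903) → (39.814,52.625) → (41.610,47.544) → (42.408,43.662) → (42.208,40.977) → (41.011,39.490) → (38.816,39.202) → (35.623,40.111). Open path.

**Shape 2** — `<polyline>` line segment, stroke `#008000` → cut (S878, F729). Machine vertices: (9.089,63.286) → (111.186,34.933). Open path.

**Shape 3** — `<circle>` circle, stroke `#008000` → cut (S878, F729). Machine vertices: (91.081,33.628) → (89.926,39.434) → (86.637,44.356) → (81.715,47.645) → (75.909,48.800) → (70.103,47.645) → (65.181,44.356) → (61.892,39.434) → (60.737,33.628) → (61.892,27.822) → (65.181,22.900) → (70.103,19.611) → (75.909,18.456) → (81.715,19.611) → (86.637,22.900) → (89.926,27.822) → (91.081,33.628). Closed: final G1 returns to the first vertex.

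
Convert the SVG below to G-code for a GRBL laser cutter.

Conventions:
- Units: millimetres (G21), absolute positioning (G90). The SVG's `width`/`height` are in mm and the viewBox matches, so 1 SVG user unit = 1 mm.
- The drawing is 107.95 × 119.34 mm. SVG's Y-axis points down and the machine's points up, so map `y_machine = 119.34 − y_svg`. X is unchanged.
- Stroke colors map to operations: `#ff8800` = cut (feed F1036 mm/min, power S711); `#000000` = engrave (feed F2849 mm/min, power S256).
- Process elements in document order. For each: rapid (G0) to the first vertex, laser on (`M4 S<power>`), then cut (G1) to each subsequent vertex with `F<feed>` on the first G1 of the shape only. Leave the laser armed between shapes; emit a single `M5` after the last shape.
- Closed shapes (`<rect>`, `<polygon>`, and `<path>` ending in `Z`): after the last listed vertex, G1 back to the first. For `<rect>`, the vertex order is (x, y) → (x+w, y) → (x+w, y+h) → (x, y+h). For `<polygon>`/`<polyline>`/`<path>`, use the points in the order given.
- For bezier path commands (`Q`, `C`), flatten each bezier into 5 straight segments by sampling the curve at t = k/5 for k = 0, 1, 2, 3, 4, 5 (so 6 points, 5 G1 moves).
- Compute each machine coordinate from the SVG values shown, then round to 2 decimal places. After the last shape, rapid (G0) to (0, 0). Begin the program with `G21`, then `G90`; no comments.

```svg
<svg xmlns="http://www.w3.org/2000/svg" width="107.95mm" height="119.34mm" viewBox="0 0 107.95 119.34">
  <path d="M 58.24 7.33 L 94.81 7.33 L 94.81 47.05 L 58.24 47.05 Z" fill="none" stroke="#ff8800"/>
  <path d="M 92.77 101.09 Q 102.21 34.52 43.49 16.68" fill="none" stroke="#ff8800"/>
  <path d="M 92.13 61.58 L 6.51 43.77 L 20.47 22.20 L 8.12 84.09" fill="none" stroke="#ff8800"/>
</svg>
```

G21
G90
G0 X58.24 Y112.01
M4 S711
G1 X94.81 Y112.01 F1036
G1 X94.81 Y72.29
G1 X58.24 Y72.29
G1 X58.24 Y112.01
G0 X92.77 Y18.25
M4 S711
G1 X93.82 Y42.93 F1036
G1 X89.42 Y63.71
G1 X79.56 Y80.59
G1 X64.25 Y93.57
G1 X43.49 Y102.66
G0 X92.13 Y57.76
M4 S711
G1 X6.51 Y75.57 F1036
G1 X20.47 Y97.14
G1 X8.12 Y35.25
M5
G0 X0.00 Y0.00

Since the viewBox matches the mm dimensions, user units are millimetres directly. The only transform is the Y-flip y_m = 119.34 − y_svg.

Shape 1 is a rectangle drawn with `<path>`. Its stroke #ff8800 means cut at S711, F1036. After flipping Y the toolpath is (58.24,112.01) → (94.81,112.01) → (94.81,72.29) → (58.24,72.29) → (58.24,112.01), returning to the start.

Shape 2 is a quadratic bezier drawn with `<path>`. Its stroke #ff8800 means cut at S711, F1036. After flipping Y the toolpath is (92.77,18.25) → (93.82,42.93) → (89.42,63.71) → (79.56,80.59) → (64.25,93.57) → (43.49,102.66).

Shape 3 is a open polyline drawn with `<path>`. Its stroke #ff8800 means cut at S711, F1036. After flipping Y the toolpath is (92.13,57.76) → (6.51,75.57) → (20.47,97.14) → (8.12,35.25).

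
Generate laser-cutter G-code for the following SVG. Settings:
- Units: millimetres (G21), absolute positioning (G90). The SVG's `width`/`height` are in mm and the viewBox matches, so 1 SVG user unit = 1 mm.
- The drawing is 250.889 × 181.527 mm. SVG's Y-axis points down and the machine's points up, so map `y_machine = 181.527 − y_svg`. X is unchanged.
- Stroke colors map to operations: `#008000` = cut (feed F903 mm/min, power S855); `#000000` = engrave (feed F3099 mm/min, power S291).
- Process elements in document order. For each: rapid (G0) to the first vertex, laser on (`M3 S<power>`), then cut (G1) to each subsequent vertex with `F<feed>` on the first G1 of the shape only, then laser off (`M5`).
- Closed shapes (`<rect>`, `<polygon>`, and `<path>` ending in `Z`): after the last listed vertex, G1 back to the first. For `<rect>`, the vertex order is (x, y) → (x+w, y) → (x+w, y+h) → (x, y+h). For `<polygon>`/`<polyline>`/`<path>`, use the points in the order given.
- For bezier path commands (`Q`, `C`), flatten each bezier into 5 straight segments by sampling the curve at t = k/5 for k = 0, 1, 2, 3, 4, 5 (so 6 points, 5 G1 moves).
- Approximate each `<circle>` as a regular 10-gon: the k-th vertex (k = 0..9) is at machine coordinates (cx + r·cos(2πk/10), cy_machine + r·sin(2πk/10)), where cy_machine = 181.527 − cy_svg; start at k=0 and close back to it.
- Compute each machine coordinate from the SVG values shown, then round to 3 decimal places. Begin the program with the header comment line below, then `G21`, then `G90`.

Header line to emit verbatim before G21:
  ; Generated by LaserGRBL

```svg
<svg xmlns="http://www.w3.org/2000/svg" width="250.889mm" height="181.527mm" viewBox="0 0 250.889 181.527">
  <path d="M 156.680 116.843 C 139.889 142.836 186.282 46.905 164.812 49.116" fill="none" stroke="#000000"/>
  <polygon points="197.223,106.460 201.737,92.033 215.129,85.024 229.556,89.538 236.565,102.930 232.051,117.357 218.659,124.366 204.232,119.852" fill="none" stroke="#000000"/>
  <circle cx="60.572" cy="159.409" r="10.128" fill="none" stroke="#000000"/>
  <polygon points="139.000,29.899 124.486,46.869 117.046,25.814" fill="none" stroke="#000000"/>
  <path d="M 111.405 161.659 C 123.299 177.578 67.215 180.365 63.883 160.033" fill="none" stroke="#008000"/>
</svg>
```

; Generated by LaserGRBL
G21
G90
G0 X156.680 Y64.684
M3 S291
G1 X153.139 Y61.959 F3099
G1 X158.472 Y77.932
G1 X166.389 Y102.040
G1 X170.599 Y123.721
G1 X164.812 Y132.411
M5
G0 X197.223 Y75.067
M3 S291
G1 X201.737 Y89.494 F3099
G1 X215.129 Y96.503
G1 X229.556 Y91.989
G1 X236.565 Y78.597
G1 X232.051 Y64.170
G1 X218.659 Y57.161
G1 X204.232 Y61.675
G1 X197.223 Y75.067
M5
G0 X70.700 Y22.118
M3 S291
G1 X68.766 Y28.071 F3099
G1 X63.702 Y31.750
G1 X57.442 Y31.750
G1 X52.378 Y28.071
G1 X50.444 Y22.118
G1 X52.378 Y16.165
G1 X57.442 Y12.486
G1 X63.702 Y12.486
G1 X68.766 Y16.165
G1 X70.700 Y22.118
M5
G0 X139.000 Y151.628
M3 S291
G1 X124.486 Y134.658 F3099
G1 X117.046 Y155.713
G1 X139.000 Y151.628
M5
G0 X111.405 Y19.868
M3 S855
G1 X111.350 Y11.972 F903
G1 X100.775 Y7.708
G1 X85.476 Y7.554
G1 X71.247 Y11.989
G1 X63.883 Y21.494
M5

viewBox `0 0 250.889 181.527` with mm width/height → 1 unit = 1 mm. Flip: y_m = 181.527 − y_svg.

**Shape 1** — `<path>` cubic bezier, stroke `#000000` → engrave (S291, F3099). Control points (SVG): P0=(156.680,116.843), P1=(139.889,142.836), P2=(186.282,46.905), P3=(164.812,49.116); sampled at t=k/5. Machine vertices: (156.680,64.684) → (153.139,61.959) → (158.472,77.932) → (166.389,102.040) → (170.599,123.721) → (164.812,132.411). Open path.

**Shape 2** — `<polygon>` regular polygon, stroke `#000000` → engrave (S291, F3099). Machine vertices: (197.223,75.067) → (201.737,89.494) → (215.129,96.503) → (229.556,91.989) → (236.565,78.597) → (232.051,64.170) → (218.659,57.161) → (204.232,61.675) → (197.223,75.067). Closed: final G1 returns to the first vertex.

**Shape 3** — `<circle>` circle, stroke `#000000` → engrave (S291, F3099). Machine vertices: (70.700,22.118) → (68.766,28.071) → (63.702,31.750) → (57.442,31.750) → (52.378,28.071) → (50.444,22.118) → (52.378,16.165) → (57.442,12.486) → (63.702,12.486) → (68.766,16.165) → (70.700,22.118). Closed: final G1 returns to the first vertex.

**Shape 4** — `<polygon>` regular polygon, stroke `#000000` → engrave (S291, F3099). Machine vertices: (139.000,151.628) → (124.486,134.658) → (117.046,155.713) → (139.000,151.628). Closed: final G1 returns to the first vertex.

**Shape 5** — `<path>` cubic bezier, stroke `#008000` → cut (S855, F903). Control points (SVG): P0=(111.405,161.659), P1=(123.299,177.578), P2=(67.215,180.365), P3=(63.883,160.033); sampled at t=k/5. Machine vertices: (111.405,19.868) → (111.350,11.972) → (100.775,7.708) → (85.476,7.554) → (71.247,11.989) → (63.883,21.494). Open path.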